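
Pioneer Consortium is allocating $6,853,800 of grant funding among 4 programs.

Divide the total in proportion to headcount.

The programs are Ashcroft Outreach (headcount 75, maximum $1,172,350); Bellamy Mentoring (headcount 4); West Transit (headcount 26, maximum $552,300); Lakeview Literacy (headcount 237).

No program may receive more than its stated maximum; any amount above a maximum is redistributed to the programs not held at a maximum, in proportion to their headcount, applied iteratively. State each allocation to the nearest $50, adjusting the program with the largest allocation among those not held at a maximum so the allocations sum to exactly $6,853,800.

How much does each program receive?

Sum of headcount: 342.
Proportional shares (ignoring caps): Ashcroft Outreach 1,503,026.32; Bellamy Mentoring 80,161.40; West Transit 521,049.12; Lakeview Literacy 4,749,563.16.
Held at cap: Ashcroft Outreach ($1,172,350); balance $5,681,450 reallocated over remaining headcount 267.
Held at cap: West Transit ($552,300); balance $5,129,150 reallocated over remaining headcount 241.
Redistributed shares: Bellamy Mentoring 85,131.12 → $85,150; Lakeview Literacy 5,044,018.88 → $5,044,000.

Ashcroft Outreach: $1,172,350 | Bellamy Mentoring: $85,150 | West Transit: $552,300 | Lakeview Literacy: $5,044,000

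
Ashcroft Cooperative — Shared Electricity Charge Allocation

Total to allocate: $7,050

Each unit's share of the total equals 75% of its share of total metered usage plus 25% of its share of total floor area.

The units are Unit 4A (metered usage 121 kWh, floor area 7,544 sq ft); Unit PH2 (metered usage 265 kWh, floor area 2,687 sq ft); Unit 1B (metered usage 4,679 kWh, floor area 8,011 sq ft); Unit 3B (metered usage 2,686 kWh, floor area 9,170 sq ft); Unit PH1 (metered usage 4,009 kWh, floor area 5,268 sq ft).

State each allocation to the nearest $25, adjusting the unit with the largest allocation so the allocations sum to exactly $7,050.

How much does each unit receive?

Unit 4A: $450; Unit PH2: $275; Unit 1B: $2,550; Unit 3B: $1,700; Unit PH1: $2,075

Totals — metered usage 11,760, floor area 32,680.
Blended shares (75% metered usage + 25% floor area): Unit 4A 0.0654; Unit PH2 0.0375; Unit 1B 0.3597; Unit 3B 0.2415; Unit PH1 0.2960.
Proportional shares: Unit 4A 461.27; Unit PH2 264.06; Unit 1B 2,535.81; Unit 3B 1,702.23; Unit PH1 2,086.63.
Rounded to nearest $25: Unit 4A $450; Unit PH2 $275; Unit 1B $2,525; Unit 3B $1,700; Unit PH1 $2,075. Sum = $7,025.
Difference $7,050 − $7,025 = +$25 applied to largest allocation (Unit 1B): Unit 1B becomes $2,550.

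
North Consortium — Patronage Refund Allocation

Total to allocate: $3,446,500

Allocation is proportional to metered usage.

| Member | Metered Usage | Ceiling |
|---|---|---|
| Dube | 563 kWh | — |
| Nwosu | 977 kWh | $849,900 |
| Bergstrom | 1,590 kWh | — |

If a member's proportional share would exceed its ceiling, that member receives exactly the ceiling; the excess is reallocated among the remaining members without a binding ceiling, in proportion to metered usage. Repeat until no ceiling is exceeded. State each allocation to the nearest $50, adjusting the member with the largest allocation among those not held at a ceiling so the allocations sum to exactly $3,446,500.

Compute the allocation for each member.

Dube: $679,000 · Nwosu: $849,900 · Bergstrom: $1,917,600

Combined metered usage = 3,130.
Unconstrained shares: Dube 619,929.55; Nwosu 1,075,792.49; Bergstrom 1,750,777.96.
Cap binds for Nwosu ($849,900); balance $2,596,600 reallocated over remaining metered usage 2,153.
Redistributed shares: Dube 678,999.44 → $679,000; Bergstrom 1,917,600.56 → $1,917,600.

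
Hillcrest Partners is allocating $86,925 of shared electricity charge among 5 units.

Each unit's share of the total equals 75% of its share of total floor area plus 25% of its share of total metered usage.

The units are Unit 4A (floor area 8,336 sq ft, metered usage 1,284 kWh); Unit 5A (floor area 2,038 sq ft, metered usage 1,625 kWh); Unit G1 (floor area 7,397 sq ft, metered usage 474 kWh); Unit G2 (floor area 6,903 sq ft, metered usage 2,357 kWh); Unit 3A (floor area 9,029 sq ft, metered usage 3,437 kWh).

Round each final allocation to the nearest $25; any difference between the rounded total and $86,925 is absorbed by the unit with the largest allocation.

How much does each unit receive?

Unit 4A: $19,175; Unit 5A: $7,800; Unit G1: $15,425; Unit G2: $18,925; Unit 3A: $25,600

Floor area total 33,703; metered usage total 9,177.
Composite weights (75% floor area + 25% metered usage): Unit 4A 0.2205; Unit 5A 0.0896; Unit G1 0.1775; Unit G2 0.2178; Unit 3A 0.2946.
Pro-rata amounts: Unit 4A 19,165.36; Unit 5A 7,790.25; Unit G1 15,430.90; Unit G2 18,934.30; Unit 3A 25,604.20.
After rounding ($25): Unit 4A $19,175; Unit 5A $7,800; Unit G1 $15,425; Unit G2 $18,925; Unit 3A $25,600. Sum = $86,925.
Rounded total matches; no reconciliation needed.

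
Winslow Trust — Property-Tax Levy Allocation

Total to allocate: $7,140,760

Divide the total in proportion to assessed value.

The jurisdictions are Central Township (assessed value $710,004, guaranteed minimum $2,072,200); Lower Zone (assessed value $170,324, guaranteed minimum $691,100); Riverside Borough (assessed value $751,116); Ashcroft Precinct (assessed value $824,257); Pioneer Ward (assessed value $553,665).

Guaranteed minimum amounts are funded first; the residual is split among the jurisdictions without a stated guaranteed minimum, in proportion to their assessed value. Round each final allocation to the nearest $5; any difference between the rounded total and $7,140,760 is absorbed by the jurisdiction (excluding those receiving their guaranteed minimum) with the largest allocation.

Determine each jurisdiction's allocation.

Fund the minimums — Central Township $2,072,200; Lower Zone $691,100. Residual $4,377,460.
Residual split over remaining assessed value 2,129,038: Riverside Borough 1,544,350.19 → $1,544,350; Ashcroft Precinct 1,694,733.51 → $1,694,735; Pioneer Ward 1,138,376.30 → $1,138,375.

Central Township: $2,072,200 · Lower Zone: $691,100 · Riverside Borough: $1,544,350 · Ashcroft Precinct: $1,694,735 · Pioneer Ward: $1,138,375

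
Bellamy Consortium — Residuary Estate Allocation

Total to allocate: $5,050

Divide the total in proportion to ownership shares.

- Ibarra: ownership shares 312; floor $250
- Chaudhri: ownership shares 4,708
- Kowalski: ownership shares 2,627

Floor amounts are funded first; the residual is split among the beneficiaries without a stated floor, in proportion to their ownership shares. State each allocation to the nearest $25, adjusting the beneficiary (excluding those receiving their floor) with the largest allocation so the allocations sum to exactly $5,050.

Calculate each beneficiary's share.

Minimums first: Ibarra $250. Remaining pool $4,800.
Remaining pool split over remaining ownership shares 7,335: Chaudhri 3,080.90 → $3,075; Kowalski 1,719.10 → $1,725.

Ibarra: $250 · Chaudhri: $3,075 · Kowalski: $1,725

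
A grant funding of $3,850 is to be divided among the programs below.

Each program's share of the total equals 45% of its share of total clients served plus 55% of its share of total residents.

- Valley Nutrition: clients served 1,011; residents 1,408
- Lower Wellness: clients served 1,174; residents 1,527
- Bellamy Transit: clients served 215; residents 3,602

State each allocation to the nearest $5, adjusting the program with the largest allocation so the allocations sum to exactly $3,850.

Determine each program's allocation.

Valley Nutrition: $1,185; Lower Wellness: $1,345; Bellamy Transit: $1,320

Totals — clients served 2,400, residents 6,537.
Composite weights (45% clients served + 55% residents): Valley Nutrition 0.3080; Lower Wellness 0.3486; Bellamy Transit 0.3434.
Raw shares: Valley Nutrition 1,185.90; Lower Wellness 1,342.12; Bellamy Transit 1,321.98.
After rounding ($5): Valley Nutrition $1,185; Lower Wellness $1,340; Bellamy Transit $1,320. Sum = $3,845.
Difference $3,850 − $3,845 = +$5 applied to largest allocation (Lower Wellness): Lower Wellness becomes $1,345.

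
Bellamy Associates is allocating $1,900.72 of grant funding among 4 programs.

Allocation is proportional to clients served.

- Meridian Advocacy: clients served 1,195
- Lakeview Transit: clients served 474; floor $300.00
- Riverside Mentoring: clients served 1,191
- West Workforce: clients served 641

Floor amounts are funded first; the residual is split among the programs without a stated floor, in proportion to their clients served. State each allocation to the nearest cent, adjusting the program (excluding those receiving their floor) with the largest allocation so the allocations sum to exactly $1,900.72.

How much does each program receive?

Guaranteed amounts: Lakeview Transit $300.00. Residual $1,600.72.
Residual split over remaining clients served 3,027: Meridian Advocacy 631.9327 → $631.93; Riverside Mentoring 629.8175 → $629.82; West Workforce 338.9698 → $338.97.

Meridian Advocacy: $631.93 · Lakeview Transit: $300.00 · Riverside Mentoring: $629.82 · West Workforce: $338.97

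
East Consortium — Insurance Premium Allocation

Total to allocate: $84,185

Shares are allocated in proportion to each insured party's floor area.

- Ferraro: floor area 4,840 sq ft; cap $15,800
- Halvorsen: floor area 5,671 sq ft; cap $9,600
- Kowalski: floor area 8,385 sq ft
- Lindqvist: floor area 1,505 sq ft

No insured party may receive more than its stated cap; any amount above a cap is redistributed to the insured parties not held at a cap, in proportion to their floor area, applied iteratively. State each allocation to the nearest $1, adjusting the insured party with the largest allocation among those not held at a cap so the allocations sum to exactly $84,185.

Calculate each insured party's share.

Sum of floor area: 20,401.
Unconstrained shares: Ferraro 19,972.32; Halvorsen 23,401.46; Kowalski 34,600.81; Lindqvist 6,210.40.
Capped: Ferraro ($15,800), Halvorsen ($9,600); remaining pool $58,785 reallocated over remaining floor area 9,890.
Remaining shares: Kowalski 49,839.46 → $49,839; Lindqvist 8,945.54 → $8,946.

Ferraro: $15,800 | Halvorsen: $9,600 | Kowalski: $49,839 | Lindqvist: $8,946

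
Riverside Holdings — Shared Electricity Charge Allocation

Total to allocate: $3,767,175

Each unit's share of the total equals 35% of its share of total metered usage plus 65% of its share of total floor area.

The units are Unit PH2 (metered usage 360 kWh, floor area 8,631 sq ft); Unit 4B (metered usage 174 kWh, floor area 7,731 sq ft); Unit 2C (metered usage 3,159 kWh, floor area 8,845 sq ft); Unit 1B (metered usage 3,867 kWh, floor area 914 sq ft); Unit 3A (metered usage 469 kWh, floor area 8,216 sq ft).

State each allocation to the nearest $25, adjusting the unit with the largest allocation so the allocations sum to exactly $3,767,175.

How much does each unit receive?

Totals — metered usage 8,029, floor area 34,337.
Combined weights (35% metered usage + 65% floor area): Unit PH2 0.1791; Unit 4B 0.1539; Unit 2C 0.3051; Unit 1B 0.1859; Unit 3A 0.1760.
Pro-rata amounts: Unit PH2 674,618.51; Unit 4B 579,892.43; Unit 2C 1,149,527.32; Unit 1B 700,213.18; Unit 3A 662,923.57.
At nearest $25: Unit PH2 $674,625; Unit 4B $579,900; Unit 2C $1,149,525; Unit 1B $700,225; Unit 3A $662,925. Sum = $3,767,200.
Difference $3,767,175 − $3,767,200 = −$25 applied to largest allocation (Unit 2C): Unit 2C becomes $1,149,500.

Unit PH2: $674,625; Unit 4B: $579,900; Unit 2C: $1,149,500; Unit 1B: $700,225; Unit 3A: $662,925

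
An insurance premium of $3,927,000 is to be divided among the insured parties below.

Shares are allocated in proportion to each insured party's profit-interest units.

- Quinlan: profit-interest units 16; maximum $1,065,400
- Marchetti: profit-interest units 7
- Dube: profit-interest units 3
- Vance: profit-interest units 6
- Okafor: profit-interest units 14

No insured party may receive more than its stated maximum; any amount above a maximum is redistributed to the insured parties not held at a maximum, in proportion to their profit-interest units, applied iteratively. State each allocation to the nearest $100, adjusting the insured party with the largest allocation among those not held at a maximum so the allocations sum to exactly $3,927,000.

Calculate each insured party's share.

Quinlan: $1,065,400 · Marchetti: $667,700 · Dube: $286,200 · Vance: $572,300 · Okafor: $1,335,400

Profit-interest units total: 46.
Unconstrained shares: Quinlan 1,365,913.04; Marchetti 597,586.96; Dube 256,108.70; Vance 512,217.39; Okafor 1,195,173.91.
Cap binds for Quinlan ($1,065,400); balance $2,861,600 reallocated over remaining profit-interest units 30.
Shares after redistribution: Marchetti 667,706.67 → $667,700; Dube 286,160.00 → $286,200; Vance 572,320.00 → $572,300; Okafor 1,335,413.33 → $1,335,400.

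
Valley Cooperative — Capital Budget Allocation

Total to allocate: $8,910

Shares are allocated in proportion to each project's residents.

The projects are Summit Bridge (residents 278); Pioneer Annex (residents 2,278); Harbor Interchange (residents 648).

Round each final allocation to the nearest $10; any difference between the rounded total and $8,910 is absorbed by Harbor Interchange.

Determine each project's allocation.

Sum of residents: 3,204.
Unrounded shares: Summit Bridge 278/3,204 × $8,910 = 773.09; Pioneer Annex 2,278/3,204 × $8,910 = 6,334.89; Harbor Interchange 648/3,204 × $8,910 = 1,802.02.
After rounding ($10): Summit Bridge $770; Pioneer Annex $6,330; Harbor Interchange $1,800. Sum = $8,900.
Difference $8,910 − $8,900 = +$10 applied to Harbor Interchange: Harbor Interchange becomes $1,810.

Summit Bridge: $770 · Pioneer Annex: $6,330 · Harbor Interchange: $1,810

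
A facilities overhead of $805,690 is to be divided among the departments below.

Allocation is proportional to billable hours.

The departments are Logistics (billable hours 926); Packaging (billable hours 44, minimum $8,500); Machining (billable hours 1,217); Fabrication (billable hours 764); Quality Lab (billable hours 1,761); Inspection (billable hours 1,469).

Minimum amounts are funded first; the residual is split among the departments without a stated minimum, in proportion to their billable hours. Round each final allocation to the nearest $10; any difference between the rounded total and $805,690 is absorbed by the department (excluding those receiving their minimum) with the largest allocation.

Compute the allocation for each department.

Logistics: $120,290; Packaging: $8,500; Machining: $158,090; Fabrication: $99,240; Quality Lab: $228,750; Inspection: $190,820

Guaranteed amounts: Packaging $8,500. Remaining pool $797,190.
Remaining pool split over remaining billable hours 6,137: Logistics 120,286.45 → $120,290; Machining 158,087.05 → $158,090; Fabrication 99,242.82 → $99,240; Quality Lab 228,752.09 → $228,750; Inspection 190,821.59 → $190,820.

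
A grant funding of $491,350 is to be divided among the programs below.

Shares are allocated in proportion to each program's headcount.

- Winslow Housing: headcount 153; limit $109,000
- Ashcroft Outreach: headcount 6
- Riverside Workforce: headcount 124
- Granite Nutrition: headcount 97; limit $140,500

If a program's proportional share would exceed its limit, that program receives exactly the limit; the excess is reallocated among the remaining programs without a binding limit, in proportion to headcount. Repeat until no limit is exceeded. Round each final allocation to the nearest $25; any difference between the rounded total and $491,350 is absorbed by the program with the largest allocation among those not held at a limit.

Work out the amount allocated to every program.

Combined headcount = 380.
Pro-rata shares before constraints: Winslow Housing 197,833.03; Ashcroft Outreach 7,758.16; Riverside Workforce 160,335.26; Granite Nutrition 125,423.55.
Capped: Winslow Housing ($109,000); residual $382,350 reallocated over remaining headcount 227.
Capped: Granite Nutrition ($140,500); residual $241,850 reallocated over remaining headcount 130.
Remaining shares: Ashcroft Outreach 11,162.31 → $11,150; Riverside Workforce 230,687.69 → $230,700.

Winslow Housing: $109,000 | Ashcroft Outreach: $11,150 | Riverside Workforce: $230,700 | Granite Nutrition: $140,500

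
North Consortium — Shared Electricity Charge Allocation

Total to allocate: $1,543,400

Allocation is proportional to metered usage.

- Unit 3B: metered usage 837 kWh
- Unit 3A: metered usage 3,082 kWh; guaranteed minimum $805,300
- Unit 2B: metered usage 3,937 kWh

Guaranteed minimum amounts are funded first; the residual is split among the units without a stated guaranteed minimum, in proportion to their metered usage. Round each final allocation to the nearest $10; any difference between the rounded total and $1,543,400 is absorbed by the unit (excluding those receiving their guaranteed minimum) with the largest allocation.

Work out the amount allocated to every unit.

Unit 3B: $129,410; Unit 3A: $805,300; Unit 2B: $608,690

Guaranteed amounts: Unit 3A $805,300. Balance $738,100.
Balance split over remaining metered usage 4,774: Unit 3B 129,407.14 → $129,410; Unit 2B 608,692.86 → $608,690.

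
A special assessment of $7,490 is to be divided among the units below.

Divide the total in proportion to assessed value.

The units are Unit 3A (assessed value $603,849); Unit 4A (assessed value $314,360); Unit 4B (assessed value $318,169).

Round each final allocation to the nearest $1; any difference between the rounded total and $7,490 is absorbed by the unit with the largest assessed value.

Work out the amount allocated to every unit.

Unit 3A: $3,659 | Unit 4A: $1,904 | Unit 4B: $1,927

Combined assessed value = 1,236,378.
Pro-rata amounts: Unit 3A 603,849/1,236,378 × $7,490 = 3,658.13; Unit 4A 314,360/1,236,378 × $7,490 = 1,904.40; Unit 4B 318,169/1,236,378 × $7,490 = 1,927.47.
At nearest $1: Unit 3A $3,658; Unit 4A $1,904; Unit 4B $1,927. Sum = $7,489.
Difference $7,490 − $7,489 = +$1 applied to largest assessed value (Unit 3A): Unit 3A becomes $3,659.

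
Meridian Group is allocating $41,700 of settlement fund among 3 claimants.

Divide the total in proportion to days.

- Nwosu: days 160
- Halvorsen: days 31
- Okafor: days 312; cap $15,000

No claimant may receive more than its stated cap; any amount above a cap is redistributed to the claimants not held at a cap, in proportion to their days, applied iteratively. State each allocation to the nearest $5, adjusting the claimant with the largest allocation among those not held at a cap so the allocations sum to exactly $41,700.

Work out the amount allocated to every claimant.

Days total: 503.
Proportional shares (ignoring caps): Nwosu 13,264.41; Halvorsen 2,569.98; Okafor 25,865.61.
Held at cap: Okafor ($15,000); remaining pool $26,700 reallocated over remaining days 191.
Remaining shares: Nwosu 22,366.49 → $22,365; Halvorsen 4,333.51 → $4,335.

Nwosu: $22,365; Halvorsen: $4,335; Okafor: $15,000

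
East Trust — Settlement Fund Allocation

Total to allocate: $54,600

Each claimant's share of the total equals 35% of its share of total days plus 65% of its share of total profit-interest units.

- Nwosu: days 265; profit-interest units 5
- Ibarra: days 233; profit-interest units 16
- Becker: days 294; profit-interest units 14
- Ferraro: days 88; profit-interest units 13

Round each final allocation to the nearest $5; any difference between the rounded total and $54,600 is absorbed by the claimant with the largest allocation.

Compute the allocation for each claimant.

Nwosu: $9,450 | Ibarra: $16,890 | Becker: $16,735 | Ferraro: $11,525

Days total 880; profit-interest units total 48.
Combined weights (35% days + 65% profit-interest units): Nwosu 0.1731; Ibarra 0.3093; Becker 0.3065; Ferraro 0.2110.
Unrounded shares: Nwosu 9,451.59; Ibarra 16,889.81; Becker 16,735.73; Ferraro 11,522.88.
After rounding ($5): Nwosu $9,450; Ibarra $16,890; Becker $16,735; Ferraro $11,525. Sum = $54,600.
No rounding difference to absorb.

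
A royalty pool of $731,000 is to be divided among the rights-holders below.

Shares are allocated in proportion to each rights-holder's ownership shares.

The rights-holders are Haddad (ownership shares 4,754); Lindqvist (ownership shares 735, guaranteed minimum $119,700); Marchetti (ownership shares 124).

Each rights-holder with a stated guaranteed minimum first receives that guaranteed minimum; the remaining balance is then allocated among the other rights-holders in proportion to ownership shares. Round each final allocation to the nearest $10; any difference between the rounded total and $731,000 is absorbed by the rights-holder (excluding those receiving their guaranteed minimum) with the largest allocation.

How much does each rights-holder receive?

Haddad: $595,760 · Lindqvist: $119,700 · Marchetti: $15,540

Fund the minimums — Lindqvist $119,700. Residual $611,300.
Residual split over remaining ownership shares 4,878: Haddad 595,760.60 → $595,760; Marchetti 15,539.40 → $15,540.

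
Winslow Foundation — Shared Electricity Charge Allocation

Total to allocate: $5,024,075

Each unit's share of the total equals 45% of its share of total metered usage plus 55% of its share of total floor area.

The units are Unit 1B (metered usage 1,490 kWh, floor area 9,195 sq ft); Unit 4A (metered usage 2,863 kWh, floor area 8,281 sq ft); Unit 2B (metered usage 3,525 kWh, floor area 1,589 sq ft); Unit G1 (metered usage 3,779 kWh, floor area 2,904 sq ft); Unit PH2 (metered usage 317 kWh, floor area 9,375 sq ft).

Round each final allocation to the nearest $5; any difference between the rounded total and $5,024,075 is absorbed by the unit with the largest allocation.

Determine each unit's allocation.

Unit 1B: $1,091,950; Unit 4A: $1,270,605; Unit 2B: $805,645; Unit G1: $969,535; Unit PH2: $886,340

Metered usage total 11,974; floor area total 31,344.
Combined weights (45% metered usage + 55% floor area): Unit 1B 0.2173; Unit 4A 0.2529; Unit 2B 0.1604; Unit G1 0.1930; Unit PH2 0.1764.
Unrounded shares: Unit 1B 1,091,947.51; Unit 4A 1,270,609.35; Unit 2B 805,645.88; Unit G1 969,532.59; Unit PH2 886,339.68.
At nearest $5: Unit 1B $1,091,950; Unit 4A $1,270,610; Unit 2B $805,645; Unit G1 $969,535; Unit PH2 $886,340. Sum = $5,024,080.
Difference $5,024,075 − $5,024,080 = −$5 applied to largest allocation (Unit 4A): Unit 4A becomes $1,270,605.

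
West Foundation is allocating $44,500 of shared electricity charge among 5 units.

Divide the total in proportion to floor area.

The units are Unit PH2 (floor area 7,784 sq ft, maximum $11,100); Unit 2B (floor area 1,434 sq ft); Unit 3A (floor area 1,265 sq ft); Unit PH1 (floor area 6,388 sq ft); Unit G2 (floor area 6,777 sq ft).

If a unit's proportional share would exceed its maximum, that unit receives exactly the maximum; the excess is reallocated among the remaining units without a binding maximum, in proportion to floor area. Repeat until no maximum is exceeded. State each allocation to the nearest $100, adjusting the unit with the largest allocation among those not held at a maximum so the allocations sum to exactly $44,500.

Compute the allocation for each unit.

Floor area total: 23,648.
Pro-rata shares before constraints: Unit PH2 14,647.67; Unit 2B 2,698.45; Unit 3A 2,380.43; Unit PH1 12,020.72; Unit G2 12,752.73.
Cap binds for Unit PH2 ($11,100); balance $33,400 reallocated over remaining floor area 15,864.
Remaining shares: Unit 2B 3,019.14 → $3,000; Unit 3A 2,663.33 → $2,700; Unit PH1 13,449.27 → $13,400; Unit G2 14,268.27 → $14,300.

Unit PH2: $11,100 | Unit 2B: $3,000 | Unit 3A: $2,700 | Unit PH1: $13,400 | Unit G2: $14,300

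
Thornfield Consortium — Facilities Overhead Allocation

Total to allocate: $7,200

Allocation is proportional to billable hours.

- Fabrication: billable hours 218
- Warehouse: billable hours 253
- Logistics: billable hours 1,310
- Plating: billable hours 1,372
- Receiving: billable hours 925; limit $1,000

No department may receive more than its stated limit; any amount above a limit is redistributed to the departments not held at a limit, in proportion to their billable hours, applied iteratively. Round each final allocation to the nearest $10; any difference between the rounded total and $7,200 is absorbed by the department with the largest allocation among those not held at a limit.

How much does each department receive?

Fabrication: $430 · Warehouse: $500 · Logistics: $2,580 · Plating: $2,690 · Receiving: $1,000

Combined billable hours = 4,078.
Pro-rata shares before constraints: Fabrication 384.89; Warehouse 446.69; Logistics 2,312.90; Plating 2,422.36; Receiving 1,633.15.
Capped: Receiving ($1,000); residual $6,200 reallocated over remaining billable hours 3,153.
Remaining shares: Fabrication 428.67 → $430; Warehouse 497.49 → $500; Logistics 2,575.96 → $2,580; Plating 2,697.88 → $2,700.
Rounding difference −$10 applied to Plating → $2,690.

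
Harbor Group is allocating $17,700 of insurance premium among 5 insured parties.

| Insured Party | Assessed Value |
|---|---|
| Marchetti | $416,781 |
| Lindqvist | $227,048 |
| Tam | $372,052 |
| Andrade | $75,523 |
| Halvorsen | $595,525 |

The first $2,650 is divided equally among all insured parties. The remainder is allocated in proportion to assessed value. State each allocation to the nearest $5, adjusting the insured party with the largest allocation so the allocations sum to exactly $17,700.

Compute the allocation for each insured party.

Marchetti: $4,250 | Lindqvist: $2,555 | Tam: $3,850 | Andrade: $1,205 | Halvorsen: $5,840

First tranche $2,650 split equally: $530 each.
Remainder $15,050 by assessed value (total 1,686,929): Marchetti 3,718.33 → $3,720; Lindqvist 2,025.62 → $2,025; Tam 3,319.28 → $3,320; Andrade 673.78 → $675; Halvorsen 5,313.00 → $5,315.
Rounding difference −$5 on remainder applied to Halvorsen.
Totals: Marchetti $530 + $3,720 = $4,250; Lindqvist $530 + $2,025 = $2,555; Tam $530 + $3,320 = $3,850; Andrade $530 + $675 = $1,205; Halvorsen $530 + $5,310 = $5,840.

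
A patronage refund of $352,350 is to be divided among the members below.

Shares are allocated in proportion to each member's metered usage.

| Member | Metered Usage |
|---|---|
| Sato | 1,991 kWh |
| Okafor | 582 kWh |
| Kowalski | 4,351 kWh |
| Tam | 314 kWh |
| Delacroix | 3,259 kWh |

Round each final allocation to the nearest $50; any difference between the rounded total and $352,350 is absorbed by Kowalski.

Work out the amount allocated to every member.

Sum of metered usage: 10,497.
Unrounded shares: Sato 1,991/10,497 × $352,350 = 66,831.37; Okafor 582/10,497 × $352,350 = 19,535.84; Kowalski 4,351/10,497 × $352,350 = 146,048.86; Tam 314/10,497 × $352,350 = 10,539.95; Delacroix 3,259/10,497 × $352,350 = 109,393.98.
At nearest $50: Sato $66,850; Okafor $19,550; Kowalski $146,050; Tam $10,550; Delacroix $109,400. Sum = $352,400.
Difference $352,350 − $352,400 = −$50 applied to Kowalski: Kowalski becomes $146,000.

Sato: $66,850; Okafor: $19,550; Kowalski: $146,000; Tam: $10,550; Delacroix: $109,400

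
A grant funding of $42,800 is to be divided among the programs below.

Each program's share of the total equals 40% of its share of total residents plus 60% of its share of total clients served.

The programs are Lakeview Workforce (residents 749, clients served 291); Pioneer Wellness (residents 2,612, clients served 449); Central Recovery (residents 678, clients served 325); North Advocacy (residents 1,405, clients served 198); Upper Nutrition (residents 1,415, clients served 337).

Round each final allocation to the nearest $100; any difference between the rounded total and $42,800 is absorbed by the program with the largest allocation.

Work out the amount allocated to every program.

Residents total 6,859; clients served total 1,600.
Combined weights (40% residents + 60% clients served): Lakeview Workforce 0.1528; Pioneer Wellness 0.3207; Central Recovery 0.1614; North Advocacy 0.1562; Upper Nutrition 0.2089.
Pro-rata amounts: Lakeview Workforce 6,540.05; Pioneer Wellness 13,725.98; Central Recovery 6,908.53; North Advocacy 6,684.77; Upper Nutrition 8,940.68.
At nearest $100: Lakeview Workforce $6,500; Pioneer Wellness $13,700; Central Recovery $6,900; North Advocacy $6,700; Upper Nutrition $8,900. Sum = $42,700.
Difference $42,800 − $42,700 = +$100 applied to largest allocation (Pioneer Wellness): Pioneer Wellness becomes $13,800.

Lakeview Workforce: $6,500 · Pioneer Wellness: $13,800 · Central Recovery: $6,900 · North Advocacy: $6,700 · Upper Nutrition: $8,900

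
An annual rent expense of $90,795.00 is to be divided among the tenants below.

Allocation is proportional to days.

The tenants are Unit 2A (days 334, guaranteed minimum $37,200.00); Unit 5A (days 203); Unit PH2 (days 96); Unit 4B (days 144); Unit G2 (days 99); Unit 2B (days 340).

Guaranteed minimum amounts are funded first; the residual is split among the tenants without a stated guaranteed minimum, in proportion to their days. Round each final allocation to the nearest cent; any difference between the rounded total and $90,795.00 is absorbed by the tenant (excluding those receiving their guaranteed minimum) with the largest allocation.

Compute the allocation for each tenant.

Unit 2A: $37,200.00; Unit 5A: $12,335.36; Unit PH2: $5,833.47; Unit 4B: $8,750.20; Unit G2: $6,015.77; Unit 2B: $20,660.20

Minimums first: Unit 2A $37,200.00. Residual $53,595.00.
Residual split over remaining days 882: Unit 5A 12,335.3571 → $12,335.36; Unit PH2 5,833.4694 → $5,833.47; Unit 4B 8,750.2041 → $8,750.20; Unit G2 6,015.7653 → $6,015.77; Unit 2B 20,660.2041 → $20,660.20.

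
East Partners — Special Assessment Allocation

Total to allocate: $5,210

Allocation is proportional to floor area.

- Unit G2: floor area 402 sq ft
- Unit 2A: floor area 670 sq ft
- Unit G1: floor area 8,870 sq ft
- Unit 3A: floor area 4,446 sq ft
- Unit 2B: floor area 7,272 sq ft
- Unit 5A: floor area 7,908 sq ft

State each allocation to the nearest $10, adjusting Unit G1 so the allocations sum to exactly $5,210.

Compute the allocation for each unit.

Unit G2: $70 | Unit 2A: $120 | Unit G1: $1,570 | Unit 3A: $780 | Unit 2B: $1,280 | Unit 5A: $1,390

Combined floor area = 29,568.
Unrounded shares: Unit G2 402/29,568 × $5,210 = 70.83; Unit 2A 670/29,568 × $5,210 = 118.06; Unit G1 8,870/29,568 × $5,210 = 1,562.93; Unit 3A 4,446/29,568 × $5,210 = 783.40; Unit 2B 7,272/29,568 × $5,210 = 1,281.36; Unit 5A 7,908/29,568 × $5,210 = 1,393.42.
Rounded to nearest $10: Unit G2 $70; Unit 2A $120; Unit G1 $1,560; Unit 3A $780; Unit 2B $1,280; Unit 5A $1,390. Sum = $5,200.
Difference $5,210 − $5,200 = +$10 applied to Unit G1: Unit G1 becomes $1,570.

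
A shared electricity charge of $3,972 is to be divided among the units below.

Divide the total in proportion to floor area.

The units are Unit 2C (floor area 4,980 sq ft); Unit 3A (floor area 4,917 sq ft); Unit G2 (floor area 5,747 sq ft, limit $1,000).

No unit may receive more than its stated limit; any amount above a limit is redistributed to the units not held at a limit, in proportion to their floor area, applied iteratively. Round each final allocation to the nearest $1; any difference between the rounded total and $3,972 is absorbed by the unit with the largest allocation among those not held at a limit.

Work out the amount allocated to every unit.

Unit 2C: $1,495 · Unit 3A: $1,477 · Unit G2: $1,000

Total floor area = 15,644.
Unconstrained shares: Unit 2C 1,264.42; Unit 3A 1,248.42; Unit G2 1,459.16.
Capped: Unit G2 ($1,000); balance $2,972 reallocated over remaining floor area 9,897.
Redistributed shares: Unit 2C 1,495.46 → $1,495; Unit 3A 1,476.54 → $1,477.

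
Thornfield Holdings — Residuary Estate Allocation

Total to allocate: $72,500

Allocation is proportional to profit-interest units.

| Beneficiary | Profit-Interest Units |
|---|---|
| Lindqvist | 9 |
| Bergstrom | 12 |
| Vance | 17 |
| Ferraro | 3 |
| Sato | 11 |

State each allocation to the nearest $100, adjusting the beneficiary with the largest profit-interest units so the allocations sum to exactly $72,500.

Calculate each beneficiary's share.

Sum of profit-interest units: 9 + 12 + 17 + 3 + 11 = 52.
Pro-rata amounts: Lindqvist 12,548.08; Bergstrom 16,730.77; Vance 23,701.92; Ferraro 4,182.69; Sato 15,336.54.
After rounding ($100): Lindqvist $12,500; Bergstrom $16,700; Vance $23,700; Ferraro $4,200; Sato $15,300. Sum = $72,400.
Difference $72,500 − $72,400 = +$100 applied to largest profit-interest units (Vance): Vance becomes $23,800.

Lindqvist: $12,500; Bergstrom: $16,700; Vance: $23,800; Ferraro: $4,200; Sato: $15,300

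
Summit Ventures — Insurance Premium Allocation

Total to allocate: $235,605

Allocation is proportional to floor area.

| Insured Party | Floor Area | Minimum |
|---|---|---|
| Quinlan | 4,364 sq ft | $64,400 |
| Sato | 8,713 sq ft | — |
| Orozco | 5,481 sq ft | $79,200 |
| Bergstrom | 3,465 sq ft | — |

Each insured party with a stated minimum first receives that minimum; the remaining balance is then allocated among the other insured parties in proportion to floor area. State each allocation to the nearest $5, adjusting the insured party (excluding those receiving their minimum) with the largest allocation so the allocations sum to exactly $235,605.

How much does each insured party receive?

Fund the minimums — Quinlan $64,400; Orozco $79,200. Residual $92,005.
Residual split over remaining floor area 12,178: Sato 65,826.87 → $65,825; Bergstrom 26,178.13 → $26,180.

Quinlan: $64,400; Sato: $65,825; Orozco: $79,200; Bergstrom: $26,180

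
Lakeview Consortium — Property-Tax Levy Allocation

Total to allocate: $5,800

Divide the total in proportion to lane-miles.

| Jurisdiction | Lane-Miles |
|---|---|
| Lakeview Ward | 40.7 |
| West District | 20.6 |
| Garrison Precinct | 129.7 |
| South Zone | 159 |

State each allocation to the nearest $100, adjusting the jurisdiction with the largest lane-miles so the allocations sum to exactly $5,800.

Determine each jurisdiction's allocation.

Lakeview Ward: $700 | West District: $300 | Garrison Precinct: $2,100 | South Zone: $2,700

Total lane-miles = 350.
Pro-rata amounts: Lakeview Ward 40.7/350 × $5,800 = 674.46; West District 20.6/350 × $5,800 = 341.37; Garrison Precinct 129.7/350 × $5,800 = 2,149.31; South Zone 159/350 × $5,800 = 2,634.86.
At nearest $100: Lakeview Ward $700; West District $300; Garrison Precinct $2,100; South Zone $2,600. Sum = $5,700.
Difference $5,800 − $5,700 = +$100 applied to largest lane-miles (South Zone): South Zone becomes $2,700.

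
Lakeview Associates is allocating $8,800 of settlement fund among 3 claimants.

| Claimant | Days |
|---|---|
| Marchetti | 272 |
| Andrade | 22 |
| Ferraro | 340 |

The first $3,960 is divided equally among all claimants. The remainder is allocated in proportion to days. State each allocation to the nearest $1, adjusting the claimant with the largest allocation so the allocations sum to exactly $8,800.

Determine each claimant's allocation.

Marchetti: $3,396 | Andrade: $1,488 | Ferraro: $3,916

$3,960 shared equally gives $1,320 per claimant.
Remainder $4,840 by days (total 634): Marchetti 2,076.47 → $2,076; Andrade 167.95 → $168; Ferraro 2,595.58 → $2,596.
Totals: Marchetti $1,320 + $2,076 = $3,396; Andrade $1,320 + $168 = $1,488; Ferraro $1,320 + $2,596 = $3,916.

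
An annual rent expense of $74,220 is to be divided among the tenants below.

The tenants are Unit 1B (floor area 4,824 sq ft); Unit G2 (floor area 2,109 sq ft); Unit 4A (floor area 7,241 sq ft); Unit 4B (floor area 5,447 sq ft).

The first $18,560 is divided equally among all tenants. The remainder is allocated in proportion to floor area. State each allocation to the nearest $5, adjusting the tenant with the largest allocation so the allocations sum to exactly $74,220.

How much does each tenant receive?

Unit 1B: $18,325 | Unit G2: $10,625 | Unit 4A: $25,180 | Unit 4B: $20,090

First tranche $18,560 split equally: $4,640 each.
Remainder $55,660 by floor area (total 19,621): Unit 1B 13,684.51 → $13,685; Unit G2 5,982.72 → $5,985; Unit 4A 20,540.95 → $20,540; Unit 4B 15,451.81 → $15,450.
Totals: Unit 1B $4,640 + $13,685 = $18,325; Unit G2 $4,640 + $5,985 = $10,625; Unit 4A $4,640 + $20,540 = $25,180; Unit 4B $4,640 + $15,450 = $20,090.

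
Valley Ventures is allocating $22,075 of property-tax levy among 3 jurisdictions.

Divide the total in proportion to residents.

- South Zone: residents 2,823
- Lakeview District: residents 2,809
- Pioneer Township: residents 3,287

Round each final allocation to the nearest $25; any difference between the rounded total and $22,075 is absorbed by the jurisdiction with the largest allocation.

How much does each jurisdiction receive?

Total residents = 8,919.
Unrounded shares: South Zone 2,823/8,919 × $22,075 = 6,987.08; Lakeview District 2,809/8,919 × $22,075 = 6,952.42; Pioneer Township 3,287/8,919 × $22,075 = 8,135.50.
After rounding ($25): South Zone $6,975; Lakeview District $6,950; Pioneer Township $8,125. Sum = $22,050.
Difference $22,075 − $22,050 = +$25 applied to largest allocation (Pioneer Township): Pioneer Township becomes $8,150.

South Zone: $6,975 · Lakeview District: $6,950 · Pioneer Township: $8,150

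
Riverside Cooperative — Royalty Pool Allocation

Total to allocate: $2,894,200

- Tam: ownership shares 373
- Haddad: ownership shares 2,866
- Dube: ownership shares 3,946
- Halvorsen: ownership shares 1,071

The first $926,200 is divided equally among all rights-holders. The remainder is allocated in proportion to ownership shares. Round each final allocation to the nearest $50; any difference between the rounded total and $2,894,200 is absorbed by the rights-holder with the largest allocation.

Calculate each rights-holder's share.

Tam: $320,450 · Haddad: $914,700 · Dube: $1,172,200 · Halvorsen: $486,850

First tranche $926,200 split equally: $231,550 each.
Remainder $1,968,000 by ownership shares (total 8,256): Tam 88,912.79 → $88,900; Haddad 683,174.42 → $683,150; Dube 940,616.28 → $940,600; Halvorsen 255,296.51 → $255,300.
Rounding difference +$50 on remainder applied to Dube.
Totals: Tam $231,550 + $88,900 = $320,450; Haddad $231,550 + $683,150 = $914,700; Dube $231,550 + $940,650 = $1,172,200; Halvorsen $231,550 + $255,300 = $486,850.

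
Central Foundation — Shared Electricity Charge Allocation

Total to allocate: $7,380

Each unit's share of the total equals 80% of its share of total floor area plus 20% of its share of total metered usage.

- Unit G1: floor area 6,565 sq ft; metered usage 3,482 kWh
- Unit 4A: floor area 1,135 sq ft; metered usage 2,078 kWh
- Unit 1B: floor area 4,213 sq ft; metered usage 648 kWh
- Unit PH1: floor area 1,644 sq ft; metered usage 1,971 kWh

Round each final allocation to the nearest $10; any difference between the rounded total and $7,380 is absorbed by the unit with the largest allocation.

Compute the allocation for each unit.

Floor area total 13,557; metered usage total 8,179.
Combined weights (80% floor area + 20% metered usage): Unit G1 0.4725; Unit 4A 0.1178; Unit 1B 0.2645; Unit PH1 0.1452.
Proportional shares: Unit G1 3,487.39; Unit 4A 869.29; Unit 1B 1,951.68; Unit PH1 1,071.64.
After rounding ($10): Unit G1 $3,490; Unit 4A $870; Unit 1B $1,950; Unit PH1 $1,070. Sum = $7,380.
Rounded total matches; no reconciliation needed.

Unit G1: $3,490 | Unit 4A: $870 | Unit 1B: $1,950 | Unit PH1: $1,070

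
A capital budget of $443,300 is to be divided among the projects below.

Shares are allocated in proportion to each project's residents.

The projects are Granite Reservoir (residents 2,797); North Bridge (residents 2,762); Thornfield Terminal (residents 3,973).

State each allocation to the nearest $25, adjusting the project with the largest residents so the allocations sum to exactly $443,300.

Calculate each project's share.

Combined residents = 2,797 + 2,762 + 3,973 = 9,532.
Raw shares: Granite Reservoir 130,078.69; North Bridge 128,450.97; Thornfield Terminal 184,770.34.
At nearest $25: Granite Reservoir $130,075; North Bridge $128,450; Thornfield Terminal $184,775. Sum = $443,300.
Rounded total matches; no reconciliation needed.

Granite Reservoir: $130,075; North Bridge: $128,450; Thornfield Terminal: $184,775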